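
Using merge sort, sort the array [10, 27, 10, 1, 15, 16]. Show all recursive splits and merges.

Merge sort trace:

Split: [10, 27, 10, 1, 15, 16] -> [10, 27, 10] and [1, 15, 16]
  Split: [10, 27, 10] -> [10] and [27, 10]
    Split: [27, 10] -> [27] and [10]
    Merge: [27] + [10] -> [10, 27]
  Merge: [10] + [10, 27] -> [10, 10, 27]
  Split: [1, 15, 16] -> [1] and [15, 16]
    Split: [15, 16] -> [15] and [16]
    Merge: [15] + [16] -> [15, 16]
  Merge: [1] + [15, 16] -> [1, 15, 16]
Merge: [10, 10, 27] + [1, 15, 16] -> [1, 10, 10, 15, 16, 27]

Final sorted array: [1, 10, 10, 15, 16, 27]

The merge sort proceeds by recursively splitting the array and merging sorted halves.
After all merges, the sorted array is [1, 10, 10, 15, 16, 27].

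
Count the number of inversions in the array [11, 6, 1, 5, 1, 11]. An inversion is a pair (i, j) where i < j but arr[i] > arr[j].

Finding inversions in [11, 6, 1, 5, 1, 11]:

(0, 1): arr[0]=11 > arr[1]=6
(0, 2): arr[0]=11 > arr[2]=1
(0, 3): arr[0]=11 > arr[3]=5
(0, 4): arr[0]=11 > arr[4]=1
(1, 2): arr[1]=6 > arr[2]=1
(1, 3): arr[1]=6 > arr[3]=5
(1, 4): arr[1]=6 > arr[4]=1
(3, 4): arr[3]=5 > arr[4]=1

Total inversions: 8

The array has 8 inversion(s): (0,1), (0,2), (0,3), (0,4), (1,2), (1,3), (1,4), (3,4). Each pair (i,j) satisfies i < j and arr[i] > arr[j].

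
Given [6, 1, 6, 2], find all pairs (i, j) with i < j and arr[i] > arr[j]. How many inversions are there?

Finding inversions in [6, 1, 6, 2]:

(0, 1): arr[0]=6 > arr[1]=1
(0, 3): arr[0]=6 > arr[3]=2
(2, 3): arr[2]=6 > arr[3]=2

Total inversions: 3

The array has 3 inversion(s): (0,1), (0,3), (2,3). Each pair (i,j) satisfies i < j and arr[i] > arr[j].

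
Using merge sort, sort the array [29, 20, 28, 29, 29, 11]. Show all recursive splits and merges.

Merge sort trace:

Split: [29, 20, 28, 29, 29, 11] -> [29, 20, 28] and [29, 29, 11]
  Split: [29, 20, 28] -> [29] and [20, 28]
    Split: [20, 28] -> [20] and [28]
    Merge: [20] + [28] -> [20, 28]
  Merge: [29] + [20, 28] -> [20, 28, 29]
  Split: [29, 29, 11] -> [29] and [29, 11]
    Split: [29, 11] -> [29] and [11]
    Merge: [29] + [11] -> [11, 29]
  Merge: [29] + [11, 29] -> [11, 29, 29]
Merge: [20, 28, 29] + [11, 29, 29] -> [11, 20, 28, 29, 29, 29]

Final sorted array: [11, 20, 28, 29, 29, 29]

The merge sort proceeds by recursively splitting the array and merging sorted halves.
After all merges, the sorted array is [11, 20, 28, 29, 29, 29].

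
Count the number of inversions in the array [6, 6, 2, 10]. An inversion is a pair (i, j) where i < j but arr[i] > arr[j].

Finding inversions in [6, 6, 2, 10]:

(0, 2): arr[0]=6 > arr[2]=2
(1, 2): arr[1]=6 > arr[2]=2

Total inversions: 2

The array has 2 inversion(s): (0,2), (1,2). Each pair (i,j) satisfies i < j and arr[i] > arr[j].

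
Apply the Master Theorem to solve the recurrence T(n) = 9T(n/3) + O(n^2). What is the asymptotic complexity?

Master Theorem for T(n) = 9T(n/3) + O(n^2):

a = 9, b = 3, c = 2
log_b(a) = log_3(9) = 2.0000

Case 2: c = 2 = log_3(9) = 2.0000
T(n) = O(n^2 log n) = O(n^2 log n)

For T(n) = 9T(n/3) + O(n^2): log_3(9) = 2.0000. This is Case 2 of the Master Theorem (c = log_b(a), equal work at all levels), giving O(n^2 log n).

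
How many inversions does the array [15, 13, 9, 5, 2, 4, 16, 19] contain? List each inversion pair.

Finding inversions in [15, 13, 9, 5, 2, 4, 16, 19]:

(0, 1): arr[0]=15 > arr[1]=13
(0, 2): arr[0]=15 > arr[2]=9
(0, 3): arr[0]=15 > arr[3]=5
(0, 4): arr[0]=15 > arr[4]=2
(0, 5): arr[0]=15 > arr[5]=4
(1, 2): arr[1]=13 > arr[2]=9
(1, 3): arr[1]=13 > arr[3]=5
(1, 4): arr[1]=13 > arr[4]=2
(1, 5): arr[1]=13 > arr[5]=4
(2, 3): arr[2]=9 > arr[3]=5
(2, 4): arr[2]=9 > arr[4]=2
(2, 5): arr[2]=9 > arr[5]=4
(3, 4): arr[3]=5 > arr[4]=2
(3, 5): arr[3]=5 > arr[5]=4

Total inversions: 14

The array has 14 inversion(s): (0,1), (0,2), (0,3), (0,4), (0,5), (1,2), (1,3), (1,4), (1,5), (2,3), (2,4), (2,5), (3,4), (3,5). Each pair (i,j) satisfies i < j and arr[i] > arr[j].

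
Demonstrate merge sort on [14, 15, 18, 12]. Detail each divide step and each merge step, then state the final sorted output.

Merge sort trace:

Split: [14, 15, 18, 12] -> [14, 15] and [18, 12]
  Split: [14, 15] -> [14] and [15]
  Merge: [14] + [15] -> [14, 15]
  Split: [18, 12] -> [18] and [12]
  Merge: [18] + [12] -> [12, 18]
Merge: [14, 15] + [12, 18] -> [12, 14, 15, 18]

Final sorted array: [12, 14, 15, 18]

The merge sort proceeds by recursively splitting the array and merging sorted halves.
After all merges, the sorted array is [12, 14, 15, 18].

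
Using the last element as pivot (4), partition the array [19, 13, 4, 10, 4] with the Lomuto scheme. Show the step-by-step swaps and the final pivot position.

Lomuto partition with pivot = 4:

Initial array: [19, 13, 4, 10, 4]

arr[0]=19 > 4: no swap
arr[1]=13 > 4: no swap
arr[2]=4 <= 4: swap with position 0, array becomes [4, 13, 19, 10, 4]
arr[3]=10 > 4: no swap

Place pivot at position 1: [4, 4, 19, 10, 13]
Pivot position: 1

After partitioning with pivot 4, the array becomes [4, 4, 19, 10, 13]. The pivot is placed at index 1. All elements to the left of the pivot are <= 4, and all elements to the right are > 4.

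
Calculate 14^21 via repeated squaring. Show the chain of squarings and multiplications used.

Computing 14^21 by squaring (build up from 14^1; each line after the first costs one multiplication):

14^1 = 14
14^2 = (14^1)^2 = 14^2 = 196
14^4 = (14^2)^2 = 196^2 = 38416
14^5 = 14 * 14^4 = 14 * 38416 = 537824
14^10 = (14^5)^2 = 537824^2 = 289254654976
14^20 = (14^10)^2 = 289254654976^2 = 83668255425284801560576
14^21 = 14 * 14^20 = 14 * 83668255425284801560576 = 1171355575953987221848064

Result: 1171355575953987221848064
Multiplications needed: 6 (6 lines after 14^1)

14^21 = 1171355575953987221848064. Using exponentiation by squaring, this requires 6 multiplications. The key idea: if the exponent is even, square the half-power; if odd, multiply by the base once.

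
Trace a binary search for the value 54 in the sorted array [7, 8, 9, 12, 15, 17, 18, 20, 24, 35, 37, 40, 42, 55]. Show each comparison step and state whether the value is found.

Binary search for 54 in [7, 8, 9, 12, 15, 17, 18, 20, 24, 35, 37, 40, 42, 55]:

lo=0, hi=13, mid=6, arr[mid]=18 -> 18 < 54, search right half
lo=7, hi=13, mid=10, arr[mid]=37 -> 37 < 54, search right half
lo=11, hi=13, mid=12, arr[mid]=42 -> 42 < 54, search right half
lo=13, hi=13, mid=13, arr[mid]=55 -> 55 > 54, search left half
lo=13 > hi=12, target 54 not found

Binary search determines that 54 is not in the array after 4 comparisons. The search space was exhausted without finding the target.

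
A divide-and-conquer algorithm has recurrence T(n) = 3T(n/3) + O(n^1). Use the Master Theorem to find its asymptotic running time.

Master Theorem for T(n) = 3T(n/3) + O(n^1):

a = 3, b = 3, c = 1
log_b(a) = log_3(3) = 1.0000

Case 2: c = 1 = log_3(3) = 1.0000
T(n) = O(n^1 log n) = O(n log n)

For T(n) = 3T(n/3) + O(n^1): log_3(3) = 1.0000. This is Case 2 of the Master Theorem (c = log_b(a), equal work at all levels), giving O(n log n).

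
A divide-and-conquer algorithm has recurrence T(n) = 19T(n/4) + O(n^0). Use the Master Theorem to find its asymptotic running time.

Master Theorem for T(n) = 19T(n/4) + O(n^0):

a = 19, b = 4, c = 0
log_b(a) = log_4(19) = 2.1240

Case 1: c = 0 < log_4(19) = 2.1240
T(n) = O(n^(log_4 19))

For T(n) = 19T(n/4) + O(n^0): log_4(19) = 2.1240. This is Case 1 of the Master Theorem (c < log_b(a), work dominated by leaves), giving O(n^(log_4 19)).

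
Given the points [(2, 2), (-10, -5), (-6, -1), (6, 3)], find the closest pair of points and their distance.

Computing all pairwise distances among 4 points:

d((2, 2), (-10, -5)) = 13.8924
d((2, 2), (-6, -1)) = 8.544
d((2, 2), (6, 3)) = 4.1231 <-- minimum
d((-10, -5), (-6, -1)) = 5.6569
d((-10, -5), (6, 3)) = 17.8885
d((-6, -1), (6, 3)) = 12.6491

Closest pair: (2, 2) and (6, 3) with distance 4.1231

The closest pair is (2, 2) and (6, 3) with Euclidean distance 4.1231. For 4 points, brute-force pairwise comparison is shown above. For large n, the divide-and-conquer algorithm (sort by x, recurse on halves, check the dividing strip) achieves O(n log n).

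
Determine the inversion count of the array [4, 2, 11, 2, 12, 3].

Finding inversions in [4, 2, 11, 2, 12, 3]:

(0, 1): arr[0]=4 > arr[1]=2
(0, 3): arr[0]=4 > arr[3]=2
(0, 5): arr[0]=4 > arr[5]=3
(2, 3): arr[2]=11 > arr[3]=2
(2, 5): arr[2]=11 > arr[5]=3
(4, 5): arr[4]=12 > arr[5]=3

Total inversions: 6

The array has 6 inversion(s): (0,1), (0,3), (0,5), (2,3), (2,5), (4,5). Each pair (i,j) satisfies i < j and arr[i] > arr[j].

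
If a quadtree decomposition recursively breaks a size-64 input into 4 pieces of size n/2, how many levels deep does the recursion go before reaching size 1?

For divide and conquer with division factor 2:

Problem sizes at each level:
Level 0: 64
Level 1: 32
Level 2: 16
Level 3: 8
Level 4: 4
Level 5: 2
Level 6: 1

The root is level 0 and the size-1 base case is level 6 (the tree spans levels 0 through 6, i.e. 7 levels counting the root), so the depth is the number of divisions: log_2(64) = 6

The recursion tree depth is log_2(64) = 6. At each level, the problem size is divided by 2, so it takes 6 divisions to reduce to a base case of size 1. The algorithm makes 4 recursive calls at each level.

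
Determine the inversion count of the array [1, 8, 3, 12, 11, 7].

Finding inversions in [1, 8, 3, 12, 11, 7]:

(1, 2): arr[1]=8 > arr[2]=3
(1, 5): arr[1]=8 > arr[5]=7
(3, 4): arr[3]=12 > arr[4]=11
(3, 5): arr[3]=12 > arr[5]=7
(4, 5): arr[4]=11 > arr[5]=7

Total inversions: 5

The array has 5 inversion(s): (1,2), (1,5), (3,4), (3,5), (4,5). Each pair (i,j) satisfies i < j and arr[i] > arr[j].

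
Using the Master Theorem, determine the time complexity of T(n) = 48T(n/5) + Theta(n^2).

Master Theorem for T(n) = 48T(n/5) + O(n^2):

a = 48, b = 5, c = 2
log_b(a) = log_5(48) = 2.4053

Case 1: c = 2 < log_5(48) = 2.4053
T(n) = O(n^(log_5 48))

For T(n) = 48T(n/5) + O(n^2): log_5(48) = 2.4053. This is Case 1 of the Master Theorem (c < log_b(a), work dominated by leaves), giving O(n^(log_5 48)).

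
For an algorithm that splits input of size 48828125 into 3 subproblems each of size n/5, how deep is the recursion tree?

For divide and conquer with division factor 5:

Problem sizes at each level:
Level 0: 48828125
Level 1: 9765625
Level 2: 1953125
Level 3: 390625
Level 4: 78125
Level 5: 15625
Level 6: 3125
Level 7: 625
Level 8: 125
Level 9: 25
Level 10: 5
Level 11: 1

The root is level 0 and the size-1 base case is level 11 (the tree spans levels 0 through 11, i.e. 12 levels counting the root), so the depth is the number of divisions: log_5(48828125) = 11

The recursion tree depth is log_5(48828125) = 11. At each level, the problem size is divided by 5, so it takes 11 divisions to reduce to a base case of size 1. The algorithm makes 3 recursive calls at each level.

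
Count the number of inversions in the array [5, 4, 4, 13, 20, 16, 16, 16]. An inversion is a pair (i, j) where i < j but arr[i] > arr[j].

Finding inversions in [5, 4, 4, 13, 20, 16, 16, 16]:

(0, 1): arr[0]=5 > arr[1]=4
(0, 2): arr[0]=5 > arr[2]=4
(4, 5): arr[4]=20 > arr[5]=16
(4, 6): arr[4]=20 > arr[6]=16
(4, 7): arr[4]=20 > arr[7]=16

Total inversions: 5

The array has 5 inversion(s): (0,1), (0,2), (4,5), (4,6), (4,7). Each pair (i,j) satisfies i < j and arr[i] > arr[j].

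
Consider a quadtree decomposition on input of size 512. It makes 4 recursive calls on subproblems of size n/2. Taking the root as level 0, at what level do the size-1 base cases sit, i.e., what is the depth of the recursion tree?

For divide and conquer with division factor 2:

Problem sizes at each level:
Level 0: 512
Level 1: 256
Level 2: 128
Level 3: 64
Level 4: 32
Level 5: 16
Level 6: 8
Level 7: 4
Level 8: 2
Level 9: 1

The root is level 0 and the size-1 base case is level 9 (the tree spans levels 0 through 9, i.e. 10 levels counting the root), so the depth is the number of divisions: log_2(512) = 9

The recursion tree depth is log_2(512) = 9. At each level, the problem size is divided by 2, so it takes 9 divisions to reduce to a base case of size 1. The algorithm makes 4 recursive calls at each level.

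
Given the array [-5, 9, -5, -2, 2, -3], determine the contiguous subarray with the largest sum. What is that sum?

Using Kadane's algorithm on [-5, 9, -5, -2, 2, -3]:

Scanning through the array:
Position 1 (value 9): max_ending_here = 9, max_so_far = 9
Position 2 (value -5): max_ending_here = 4, max_so_far = 9
Position 3 (value -2): max_ending_here = 2, max_so_far = 9
Position 4 (value 2): max_ending_here = 4, max_so_far = 9
Position 5 (value -3): max_ending_here = 1, max_so_far = 9

Maximum subarray: [9]
Maximum sum: 9

The maximum subarray is [9] with sum 9. This subarray runs from index 1 to index 1.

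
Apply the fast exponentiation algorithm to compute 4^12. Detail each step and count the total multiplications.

Computing 4^12 by squaring (build up from 4^1; each line after the first costs one multiplication):

4^1 = 4
4^2 = (4^1)^2 = 4^2 = 16
4^3 = 4 * 4^2 = 4 * 16 = 64
4^6 = (4^3)^2 = 64^2 = 4096
4^12 = (4^6)^2 = 4096^2 = 16777216

Result: 16777216
Multiplications needed: 4 (4 lines after 4^1)

4^12 = 16777216. Using exponentiation by squaring, this requires 4 multiplications. The key idea: if the exponent is even, square the half-power; if odd, multiply by the base once.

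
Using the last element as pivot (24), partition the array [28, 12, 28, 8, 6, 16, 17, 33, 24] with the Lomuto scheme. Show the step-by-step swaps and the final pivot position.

Lomuto partition with pivot = 24:

Initial array: [28, 12, 28, 8, 6, 16, 17, 33, 24]

arr[0]=28 > 24: no swap
arr[1]=12 <= 24: swap with position 0, array becomes [12, 28, 28, 8, 6, 16, 17, 33, 24]
arr[2]=28 > 24: no swap
arr[3]=8 <= 24: swap with position 1, array becomes [12, 8, 28, 28, 6, 16, 17, 33, 24]
arr[4]=6 <= 24: swap with position 2, array becomes [12, 8, 6, 28, 28, 16, 17, 33, 24]
arr[5]=16 <= 24: swap with position 3, array becomes [12, 8, 6, 16, 28, 28, 17, 33, 24]
arr[6]=17 <= 24: swap with position 4, array becomes [12, 8, 6, 16, 17, 28, 28, 33, 24]
arr[7]=33 > 24: no swap

Place pivot at position 5: [12, 8, 6, 16, 17, 24, 28, 33, 28]
Pivot position: 5

After partitioning with pivot 24, the array becomes [12, 8, 6, 16, 17, 24, 28, 33, 28]. The pivot is placed at index 5. All elements to the left of the pivot are <= 24, and all elements to the right are > 24.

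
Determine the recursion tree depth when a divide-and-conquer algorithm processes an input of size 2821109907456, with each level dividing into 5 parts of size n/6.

For divide and conquer with division factor 6:

Problem sizes at each level:
Level 0: 2821109907456
Level 1: 470184984576
Level 2: 78364164096
Level 3: 13060694016
Level 4: 2176782336
Level 5: 362797056
Level 6: 60466176
Level 7: 10077696
Level 8: 1679616
Level 9: 279936
Level 10: 46656
Level 11: 7776
Level 12: 1296
Level 13: 216
Level 14: 36
Level 15: 6
Level 16: 1

The root is level 0 and the size-1 base case is level 16 (the tree spans levels 0 through 16, i.e. 17 levels counting the root), so the depth is the number of divisions: log_6(2821109907456) = 16

The recursion tree depth is log_6(2821109907456) = 16. At each level, the problem size is divided by 6, so it takes 16 divisions to reduce to a base case of size 1. The algorithm makes 5 recursive calls at each level.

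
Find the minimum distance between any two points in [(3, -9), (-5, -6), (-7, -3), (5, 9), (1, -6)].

Computing all pairwise distances among 5 points:

d((3, -9), (-5, -6)) = 8.544
d((3, -9), (-7, -3)) = 11.6619
d((3, -9), (5, 9)) = 18.1108
d((3, -9), (1, -6)) = 3.6056 <-- minimum
d((-5, -6), (-7, -3)) = 3.6056 <-- minimum
d((-5, -6), (5, 9)) = 18.0278
d((-5, -6), (1, -6)) = 6.0
d((-7, -3), (5, 9)) = 16.9706
d((-7, -3), (1, -6)) = 8.544
d((5, 9), (1, -6)) = 15.5242

Minimum distance: 3.6056 (tie among 2 pairs: (3, -9) and (1, -6); (-5, -6) and (-7, -3))

The minimum Euclidean distance is 3.6056. There is a tie: 2 pairs achieve this minimum — (3, -9) and (1, -6); (-5, -6) and (-7, -3). Any of these is a valid closest pair. For 5 points, brute-force pairwise comparison is shown above. For large n, the divide-and-conquer algorithm (sort by x, recurse on halves, check the dividing strip) achieves O(n log n).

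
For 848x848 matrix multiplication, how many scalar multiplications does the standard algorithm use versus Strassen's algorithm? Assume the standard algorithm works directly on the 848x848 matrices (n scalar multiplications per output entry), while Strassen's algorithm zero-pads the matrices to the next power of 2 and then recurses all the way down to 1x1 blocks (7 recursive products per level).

Matrix multiplication for 848x848 matrices:

Strassen's algorithm requires power-of-2 dimensions. Pad 848x848 to 1024x1024 (next power of 2).

Standard algorithm: 848^3 = 609800192 multiplications
Strassen's algorithm: 7^(log2(1024)) = 7^10 = 282475249 multiplications
Savings: 609800192 - 282475249 = 327324943 multiplications

Standard: 609800192 multiplications (848^3). Strassen: 282475249 multiplications (7^10, after padding to 1024x1024). Strassen reduces 8 recursive multiplications to 7 at each level.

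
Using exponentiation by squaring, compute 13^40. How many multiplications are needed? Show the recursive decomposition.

Computing 13^40 by squaring (build up from 13^1; each line after the first costs one multiplication):

13^1 = 13
13^2 = (13^1)^2 = 13^2 = 169
13^4 = (13^2)^2 = 169^2 = 28561
13^5 = 13 * 13^4 = 13 * 28561 = 371293
13^10 = (13^5)^2 = 371293^2 = 137858491849
13^20 = (13^10)^2 = 137858491849^2 = 19004963774880799438801
13^40 = (13^20)^2 = 19004963774880799438801^2 = 361188648084531445929920877641340156544317601

Result: 361188648084531445929920877641340156544317601
Multiplications needed: 6 (6 lines after 13^1)

13^40 = 361188648084531445929920877641340156544317601. Using exponentiation by squaring, this requires 6 multiplications. The key idea: if the exponent is even, square the half-power; if odd, multiply by the base once.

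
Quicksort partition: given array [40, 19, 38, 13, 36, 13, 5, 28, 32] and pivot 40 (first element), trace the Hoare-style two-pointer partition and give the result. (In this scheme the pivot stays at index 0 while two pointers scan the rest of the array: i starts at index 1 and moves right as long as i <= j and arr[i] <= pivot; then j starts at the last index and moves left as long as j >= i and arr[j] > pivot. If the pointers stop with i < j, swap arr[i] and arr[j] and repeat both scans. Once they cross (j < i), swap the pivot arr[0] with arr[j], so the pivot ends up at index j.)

Hoare-style two-pointer partition with pivot = 40:

Initial array: [40, 19, 38, 13, 36, 13, 5, 28, 32]

Pointers start at i = 1, j = 8.
i ends at 9, j ends at 8: the pointers have crossed (j < i), so scanning stops.

Swap pivot arr[0] with arr[8] to place pivot at position 8: [32, 19, 38, 13, 36, 13, 5, 28, 40]
Pivot position: 8

After partitioning with pivot 40, the array becomes [32, 19, 38, 13, 36, 13, 5, 28, 40]. The pivot is placed at index 8. All elements to the left of the pivot are <= 40, and all elements to the right are > 40.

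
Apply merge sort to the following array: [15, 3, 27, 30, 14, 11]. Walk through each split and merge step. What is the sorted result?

Merge sort trace:

Split: [15, 3, 27, 30, 14, 11] -> [15, 3, 27] and [30, 14, 11]
  Split: [15, 3, 27] -> [15] and [3, 27]
    Split: [3, 27] -> [3] and [27]
    Merge: [3] + [27] -> [3, 27]
  Merge: [15] + [3, 27] -> [3, 15, 27]
  Split: [30, 14, 11] -> [30] and [14, 11]
    Split: [14, 11] -> [14] and [11]
    Merge: [14] + [11] -> [11, 14]
  Merge: [30] + [11, 14] -> [11, 14, 30]
Merge: [3, 15, 27] + [11, 14, 30] -> [3, 11, 14, 15, 27, 30]

Final sorted array: [3, 11, 14, 15, 27, 30]

The merge sort proceeds by recursively splitting the array and merging sorted halves.
After all merges, the sorted array is [3, 11, 14, 15, 27, 30].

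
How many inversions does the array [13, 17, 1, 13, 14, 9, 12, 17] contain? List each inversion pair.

Finding inversions in [13, 17, 1, 13, 14, 9, 12, 17]:

(0, 2): arr[0]=13 > arr[2]=1
(0, 5): arr[0]=13 > arr[5]=9
(0, 6): arr[0]=13 > arr[6]=12
(1, 2): arr[1]=17 > arr[2]=1
(1, 3): arr[1]=17 > arr[3]=13
(1, 4): arr[1]=17 > arr[4]=14
(1, 5): arr[1]=17 > arr[5]=9
(1, 6): arr[1]=17 > arr[6]=12
(3, 5): arr[3]=13 > arr[5]=9
(3, 6): arr[3]=13 > arr[6]=12
(4, 5): arr[4]=14 > arr[5]=9
(4, 6): arr[4]=14 > arr[6]=12

Total inversions: 12

The array has 12 inversion(s): (0,2), (0,5), (0,6), (1,2), (1,3), (1,4), (1,5), (1,6), (3,5), (3,6), (4,5), (4,6). Each pair (i,j) satisfies i < j and arr[i] > arr[j].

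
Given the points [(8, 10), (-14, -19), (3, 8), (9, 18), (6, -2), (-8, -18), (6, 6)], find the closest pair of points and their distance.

Computing all pairwise distances among 7 points:

d((8, 10), (-14, -19)) = 36.4005
d((8, 10), (3, 8)) = 5.3852
d((8, 10), (9, 18)) = 8.0623
d((8, 10), (6, -2)) = 12.1655
d((8, 10), (-8, -18)) = 32.249
d((8, 10), (6, 6)) = 4.4721
d((-14, -19), (3, 8)) = 31.9061
d((-14, -19), (9, 18)) = 43.566
d((-14, -19), (6, -2)) = 26.2488
d((-14, -19), (-8, -18)) = 6.0828
d((-14, -19), (6, 6)) = 32.0156
d((3, 8), (9, 18)) = 11.6619
d((3, 8), (6, -2)) = 10.4403
d((3, 8), (-8, -18)) = 28.2312
d((3, 8), (6, 6)) = 3.6056 <-- minimum
d((9, 18), (6, -2)) = 20.2237
d((9, 18), (-8, -18)) = 39.8121
d((9, 18), (6, 6)) = 12.3693
d((6, -2), (-8, -18)) = 21.2603
d((6, -2), (6, 6)) = 8.0
d((-8, -18), (6, 6)) = 27.7849

Closest pair: (3, 8) and (6, 6) with distance 3.6056

The closest pair is (3, 8) and (6, 6) with Euclidean distance 3.6056. For 7 points, brute-force pairwise comparison is shown above. For large n, the divide-and-conquer algorithm (sort by x, recurse on halves, check the dividing strip) achieves O(n log n).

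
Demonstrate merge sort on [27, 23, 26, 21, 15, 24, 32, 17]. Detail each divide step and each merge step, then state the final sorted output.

Merge sort trace:

Split: [27, 23, 26, 21, 15, 24, 32, 17] -> [27, 23, 26, 21] and [15, 24, 32, 17]
  Split: [27, 23, 26, 21] -> [27, 23] and [26, 21]
    Split: [27, 23] -> [27] and [23]
    Merge: [27] + [23] -> [23, 27]
    Split: [26, 21] -> [26] and [21]
    Merge: [26] + [21] -> [21, 26]
  Merge: [23, 27] + [21, 26] -> [21, 23, 26, 27]
  Split: [15, 24, 32, 17] -> [15, 24] and [32, 17]
    Split: [15, 24] -> [15] and [24]
    Merge: [15] + [24] -> [15, 24]
    Split: [32, 17] -> [32] and [17]
    Merge: [32] + [17] -> [17, 32]
  Merge: [15, 24] + [17, 32] -> [15, 17, 24, 32]
Merge: [21, 23, 26, 27] + [15, 17, 24, 32] -> [15, 17, 21, 23, 24, 26, 27, 32]

Final sorted array: [15, 17, 21, 23, 24, 26, 27, 32]

The merge sort proceeds by recursively splitting the array and merging sorted halves.
After all merges, the sorted array is [15, 17, 21, 23, 24, 26, 27, 32].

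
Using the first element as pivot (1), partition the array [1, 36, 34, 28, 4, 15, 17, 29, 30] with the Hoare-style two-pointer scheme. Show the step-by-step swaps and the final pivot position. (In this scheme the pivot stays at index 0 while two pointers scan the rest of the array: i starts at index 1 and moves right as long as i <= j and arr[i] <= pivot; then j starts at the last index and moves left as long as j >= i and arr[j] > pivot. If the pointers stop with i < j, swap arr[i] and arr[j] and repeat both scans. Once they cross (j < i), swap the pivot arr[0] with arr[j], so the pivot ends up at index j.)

Hoare-style two-pointer partition with pivot = 1:

Initial array: [1, 36, 34, 28, 4, 15, 17, 29, 30]

Pointers start at i = 1, j = 8.
i ends at 1, j ends at 0: the pointers have crossed (j < i), so scanning stops.

j = 0, so swapping arr[0] with arr[j] leaves the pivot at position 0: [1, 36, 34, 28, 4, 15, 17, 29, 30]
Pivot position: 0

After partitioning with pivot 1, the array becomes [1, 36, 34, 28, 4, 15, 17, 29, 30]. The pivot is placed at index 0. All elements to the left of the pivot are <= 1, and all elements to the right are > 1.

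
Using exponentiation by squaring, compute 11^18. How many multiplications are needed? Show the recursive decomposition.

Computing 11^18 by squaring (build up from 11^1; each line after the first costs one multiplication):

11^1 = 11
11^2 = (11^1)^2 = 11^2 = 121
11^4 = (11^2)^2 = 121^2 = 14641
11^8 = (11^4)^2 = 14641^2 = 214358881
11^9 = 11 * 11^8 = 11 * 214358881 = 2357947691
11^18 = (11^9)^2 = 2357947691^2 = 5559917313492231481

Result: 5559917313492231481
Multiplications needed: 5 (5 lines after 11^1)

11^18 = 5559917313492231481. Using exponentiation by squaring, this requires 5 multiplications. The key idea: if the exponent is even, square the half-power; if odd, multiply by the base once.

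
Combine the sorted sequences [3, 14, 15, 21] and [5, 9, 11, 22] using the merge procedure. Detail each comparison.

Merging process:

Compare 3 vs 5: take 3 from left. Merged: [3]
Compare 14 vs 5: take 5 from right. Merged: [3, 5]
Compare 14 vs 9: take 9 from right. Merged: [3, 5, 9]
Compare 14 vs 11: take 11 from right. Merged: [3, 5, 9, 11]
Compare 14 vs 22: take 14 from left. Merged: [3, 5, 9, 11, 14]
Compare 15 vs 22: take 15 from left. Merged: [3, 5, 9, 11, 14, 15]
Compare 21 vs 22: take 21 from left. Merged: [3, 5, 9, 11, 14, 15, 21]
Append remaining from right: [22]. Merged: [3, 5, 9, 11, 14, 15, 21, 22]

Final merged array: [3, 5, 9, 11, 14, 15, 21, 22]
Total comparisons: 7

The merged array is [3, 5, 9, 11, 14, 15, 21, 22], requiring 7 comparisons. The merge step runs in O(n) time where n is the total number of elements.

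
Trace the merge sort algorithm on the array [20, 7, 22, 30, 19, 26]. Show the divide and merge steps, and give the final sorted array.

Merge sort trace:

Split: [20, 7, 22, 30, 19, 26] -> [20, 7, 22] and [30, 19, 26]
  Split: [20, 7, 22] -> [20] and [7, 22]
    Split: [7, 22] -> [7] and [22]
    Merge: [7] + [22] -> [7, 22]
  Merge: [20] + [7, 22] -> [7, 20, 22]
  Split: [30, 19, 26] -> [30] and [19, 26]
    Split: [19, 26] -> [19] and [26]
    Merge: [19] + [26] -> [19, 26]
  Merge: [30] + [19, 26] -> [19, 26, 30]
Merge: [7, 20, 22] + [19, 26, 30] -> [7, 19, 20, 22, 26, 30]

Final sorted array: [7, 19, 20, 22, 26, 30]

The merge sort proceeds by recursively splitting the array and merging sorted halves.
After all merges, the sorted array is [7, 19, 20, 22, 26, 30].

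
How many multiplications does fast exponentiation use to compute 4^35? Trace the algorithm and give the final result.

Computing 4^35 by squaring (build up from 4^1; each line after the first costs one multiplication):

4^1 = 4
4^2 = (4^1)^2 = 4^2 = 16
4^4 = (4^2)^2 = 16^2 = 256
4^8 = (4^4)^2 = 256^2 = 65536
4^16 = (4^8)^2 = 65536^2 = 4294967296
4^17 = 4 * 4^16 = 4 * 4294967296 = 17179869184
4^34 = (4^17)^2 = 17179869184^2 = 295147905179352825856
4^35 = 4 * 4^34 = 4 * 295147905179352825856 = 1180591620717411303424

Result: 1180591620717411303424
Multiplications needed: 7 (7 lines after 4^1)

4^35 = 1180591620717411303424. Using exponentiation by squaring, this requires 7 multiplications. The key idea: if the exponent is even, square the half-power; if odd, multiply by the base once.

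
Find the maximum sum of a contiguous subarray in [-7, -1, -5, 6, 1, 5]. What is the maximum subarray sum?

Using Kadane's algorithm on [-7, -1, -5, 6, 1, 5]:

Scanning through the array:
Position 1 (value -1): max_ending_here = -1, max_so_far = -1
Position 2 (value -5): max_ending_here = -5, max_so_far = -1
Position 3 (value 6): max_ending_here = 6, max_so_far = 6
Position 4 (value 1): max_ending_here = 7, max_so_far = 7
Position 5 (value 5): max_ending_here = 12, max_so_far = 12

Maximum subarray: [6, 1, 5]
Maximum sum: 12

The maximum subarray is [6, 1, 5] with sum 12. This subarray runs from index 3 to index 5.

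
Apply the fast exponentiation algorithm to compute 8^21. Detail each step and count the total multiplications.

Computing 8^21 by squaring (build up from 8^1; each line after the first costs one multiplication):

8^1 = 8
8^2 = (8^1)^2 = 8^2 = 64
8^4 = (8^2)^2 = 64^2 = 4096
8^5 = 8 * 8^4 = 8 * 4096 = 32768
8^10 = (8^5)^2 = 32768^2 = 1073741824
8^20 = (8^10)^2 = 1073741824^2 = 1152921504606846976
8^21 = 8 * 8^20 = 8 * 1152921504606846976 = 9223372036854775808

Result: 9223372036854775808
Multiplications needed: 6 (6 lines after 8^1)

8^21 = 9223372036854775808. Using exponentiation by squaring, this requires 6 multiplications. The key idea: if the exponent is even, square the half-power; if odd, multiply by the base once.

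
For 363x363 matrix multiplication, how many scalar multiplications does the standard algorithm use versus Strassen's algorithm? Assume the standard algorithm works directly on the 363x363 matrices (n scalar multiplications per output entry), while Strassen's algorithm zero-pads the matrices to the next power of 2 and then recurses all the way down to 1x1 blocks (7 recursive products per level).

Matrix multiplication for 363x363 matrices:

Strassen's algorithm requires power-of-2 dimensions. Pad 363x363 to 512x512 (next power of 2).

Standard algorithm: 363^3 = 47832147 multiplications
Strassen's algorithm: 7^(log2(512)) = 7^9 = 40353607 multiplications
Savings: 47832147 - 40353607 = 7478540 multiplications

Standard: 47832147 multiplications (363^3). Strassen: 40353607 multiplications (7^9, after padding to 512x512). Strassen reduces 8 recursive multiplications to 7 at each level.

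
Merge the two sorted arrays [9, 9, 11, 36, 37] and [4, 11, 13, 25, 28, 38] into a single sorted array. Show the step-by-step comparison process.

Merging process:

Compare 9 vs 4: take 4 from right. Merged: [4]
Compare 9 vs 11: take 9 from left. Merged: [4, 9]
Compare 9 vs 11: take 9 from left. Merged: [4, 9, 9]
Compare 11 vs 11: take 11 from left. Merged: [4, 9, 9, 11]
Compare 36 vs 11: take 11 from right. Merged: [4, 9, 9, 11, 11]
Compare 36 vs 13: take 13 from right. Merged: [4, 9, 9, 11, 11, 13]
Compare 36 vs 25: take 25 from right. Merged: [4, 9, 9, 11, 11, 13, 25]
Compare 36 vs 28: take 28 from right. Merged: [4, 9, 9, 11, 11, 13, 25, 28]
Compare 36 vs 38: take 36 from left. Merged: [4, 9, 9, 11, 11, 13, 25, 28, 36]
Compare 37 vs 38: take 37 from left. Merged: [4, 9, 9, 11, 11, 13, 25, 28, 36, 37]
Append remaining from right: [38]. Merged: [4, 9, 9, 11, 11, 13, 25, 28, 36, 37, 38]

Final merged array: [4, 9, 9, 11, 11, 13, 25, 28, 36, 37, 38]
Total comparisons: 10

The merged array is [4, 9, 9, 11, 11, 13, 25, 28, 36, 37, 38], requiring 10 comparisons. The merge step runs in O(n) time where n is the total number of elements.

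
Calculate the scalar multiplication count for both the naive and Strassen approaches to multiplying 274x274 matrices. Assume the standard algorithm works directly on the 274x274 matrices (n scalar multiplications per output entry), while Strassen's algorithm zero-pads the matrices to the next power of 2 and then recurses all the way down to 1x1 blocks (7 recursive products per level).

Matrix multiplication for 274x274 matrices:

Strassen's algorithm requires power-of-2 dimensions. Pad 274x274 to 512x512 (next power of 2).

Standard algorithm: 274^3 = 20570824 multiplications
Strassen's algorithm: 7^(log2(512)) = 7^9 = 40353607 multiplications
Difference: 20570824 - 40353607 = -19782783 (Strassen uses MORE here due to padding overhead — for small or just-over-power-of-2 n, padding can outweigh the per-level savings)

Standard: 20570824 multiplications (274^3). Strassen: 40353607 multiplications (7^9, after padding to 512x512). Strassen reduces 8 recursive multiplications to 7 at each level.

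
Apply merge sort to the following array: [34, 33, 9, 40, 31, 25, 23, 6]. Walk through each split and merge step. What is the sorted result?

Merge sort trace:

Split: [34, 33, 9, 40, 31, 25, 23, 6] -> [34, 33, 9, 40] and [31, 25, 23, 6]
  Split: [34, 33, 9, 40] -> [34, 33] and [9, 40]
    Split: [34, 33] -> [34] and [33]
    Merge: [34] + [33] -> [33, 34]
    Split: [9, 40] -> [9] and [40]
    Merge: [9] + [40] -> [9, 40]
  Merge: [33, 34] + [9, 40] -> [9, 33, 34, 40]
  Split: [31, 25, 23, 6] -> [31, 25] and [23, 6]
    Split: [31, 25] -> [31] and [25]
    Merge: [31] + [25] -> [25, 31]
    Split: [23, 6] -> [23] and [6]
    Merge: [23] + [6] -> [6, 23]
  Merge: [25, 31] + [6, 23] -> [6, 23, 25, 31]
Merge: [9, 33, 34, 40] + [6, 23, 25, 31] -> [6, 9, 23, 25, 31, 33, 34, 40]

Final sorted array: [6, 9, 23, 25, 31, 33, 34, 40]

The merge sort proceeds by recursively splitting the array and merging sorted halves.
After all merges, the sorted array is [6, 9, 23, 25, 31, 33, 34, 40].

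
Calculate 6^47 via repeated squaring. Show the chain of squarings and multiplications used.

Computing 6^47 by squaring (build up from 6^1; each line after the first costs one multiplication):

6^1 = 6
6^2 = (6^1)^2 = 6^2 = 36
6^4 = (6^2)^2 = 36^2 = 1296
6^5 = 6 * 6^4 = 6 * 1296 = 7776
6^10 = (6^5)^2 = 7776^2 = 60466176
6^11 = 6 * 6^10 = 6 * 60466176 = 362797056
6^22 = (6^11)^2 = 362797056^2 = 131621703842267136
6^23 = 6 * 6^22 = 6 * 131621703842267136 = 789730223053602816
6^46 = (6^23)^2 = 789730223053602816^2 = 623673825204293256669089197883129856
6^47 = 6 * 6^46 = 6 * 623673825204293256669089197883129856 = 3742042951225759540014535187298779136

Result: 3742042951225759540014535187298779136
Multiplications needed: 9 (9 lines after 6^1)

6^47 = 3742042951225759540014535187298779136. Using exponentiation by squaring, this requires 9 multiplications. The key idea: if the exponent is even, square the half-power; if odd, multiply by the base once.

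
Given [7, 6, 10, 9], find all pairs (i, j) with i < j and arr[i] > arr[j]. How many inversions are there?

Finding inversions in [7, 6, 10, 9]:

(0, 1): arr[0]=7 > arr[1]=6
(2, 3): arr[2]=10 > arr[3]=9

Total inversions: 2

The array has 2 inversion(s): (0,1), (2,3). Each pair (i,j) satisfies i < j and arr[i] > arr[j].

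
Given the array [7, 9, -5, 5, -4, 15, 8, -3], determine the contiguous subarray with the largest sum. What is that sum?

Using Kadane's algorithm on [7, 9, -5, 5, -4, 15, 8, -3]:

Scanning through the array:
Position 1 (value 9): max_ending_here = 16, max_so_far = 16
Position 2 (value -5): max_ending_here = 11, max_so_far = 16
Position 3 (value 5): max_ending_here = 16, max_so_far = 16
Position 4 (value -4): max_ending_here = 12, max_so_far = 16
Position 5 (value 15): max_ending_here = 27, max_so_far = 27
Position 6 (value 8): max_ending_here = 35, max_so_far = 35
Position 7 (value -3): max_ending_here = 32, max_so_far = 35

Maximum subarray: [7, 9, -5, 5, -4, 15, 8]
Maximum sum: 35

The maximum subarray is [7, 9, -5, 5, -4, 15, 8] with sum 35. This subarray runs from index 0 to index 6.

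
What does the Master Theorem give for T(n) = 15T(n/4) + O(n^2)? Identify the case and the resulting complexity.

Master Theorem for T(n) = 15T(n/4) + O(n^2):

a = 15, b = 4, c = 2
log_b(a) = log_4(15) = 1.9534

Case 3: c = 2 > log_4(15) = 1.9534
T(n) = O(n^2) = O(n^2)

For T(n) = 15T(n/4) + O(n^2): log_4(15) = 1.9534. This is Case 3 of the Master Theorem (c > log_b(a), work dominated by root), giving O(n^2).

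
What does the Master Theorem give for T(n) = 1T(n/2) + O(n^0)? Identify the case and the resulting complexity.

Master Theorem for T(n) = 1T(n/2) + O(n^0):

a = 1, b = 2, c = 0
log_b(a) = log_2(1) = 0.0000

Case 2: c = 0 = log_2(1) = 0.0000
T(n) = O(n^0 log n) = O(log n)

For T(n) = 1T(n/2) + O(n^0): log_2(1) = 0.0000. This is Case 2 of the Master Theorem (c = log_b(a), equal work at all levels), giving O(log n).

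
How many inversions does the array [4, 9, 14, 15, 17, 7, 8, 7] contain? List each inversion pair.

Finding inversions in [4, 9, 14, 15, 17, 7, 8, 7]:

(1, 5): arr[1]=9 > arr[5]=7
(1, 6): arr[1]=9 > arr[6]=8
(1, 7): arr[1]=9 > arr[7]=7
(2, 5): arr[2]=14 > arr[5]=7
(2, 6): arr[2]=14 > arr[6]=8
(2, 7): arr[2]=14 > arr[7]=7
(3, 5): arr[3]=15 > arr[5]=7
(3, 6): arr[3]=15 > arr[6]=8
(3, 7): arr[3]=15 > arr[7]=7
(4, 5): arr[4]=17 > arr[5]=7
(4, 6): arr[4]=17 > arr[6]=8
(4, 7): arr[4]=17 > arr[7]=7
(6, 7): arr[6]=8 > arr[7]=7

Total inversions: 13

The array has 13 inversion(s): (1,5), (1,6), (1,7), (2,5), (2,6), (2,7), (3,5), (3,6), (3,7), (4,5), (4,6), (4,7), (6,7). Each pair (i,j) satisfies i < j and arr[i] > arr[j].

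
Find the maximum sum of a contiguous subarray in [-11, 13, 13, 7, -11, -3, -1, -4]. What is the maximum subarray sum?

Using Kadane's algorithm on [-11, 13, 13, 7, -11, -3, -1, -4]:

Scanning through the array:
Position 1 (value 13): max_ending_here = 13, max_so_far = 13
Position 2 (value 13): max_ending_here = 26, max_so_far = 26
Position 3 (value 7): max_ending_here = 33, max_so_far = 33
Position 4 (value -11): max_ending_here = 22, max_so_far = 33
Position 5 (value -3): max_ending_here = 19, max_so_far = 33
Position 6 (value -1): max_ending_here = 18, max_so_far = 33
Position 7 (value -4): max_ending_here = 14, max_so_far = 33

Maximum subarray: [13, 13, 7]
Maximum sum: 33

The maximum subarray is [13, 13, 7] with sum 33. This subarray runs from index 1 to index 3.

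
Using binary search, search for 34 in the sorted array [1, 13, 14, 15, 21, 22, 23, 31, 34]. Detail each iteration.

Binary search for 34 in [1, 13, 14, 15, 21, 22, 23, 31, 34]:

lo=0, hi=8, mid=4, arr[mid]=21 -> 21 < 34, search right half
lo=5, hi=8, mid=6, arr[mid]=23 -> 23 < 34, search right half
lo=7, hi=8, mid=7, arr[mid]=31 -> 31 < 34, search right half
lo=8, hi=8, mid=8, arr[mid]=34 -> Found target at index 8!

Binary search finds 34 at index 8 after 4 comparisons. The search repeatedly halves the search space by comparing with the middle element.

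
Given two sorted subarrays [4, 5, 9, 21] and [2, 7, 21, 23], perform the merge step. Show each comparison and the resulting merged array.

Merging process:

Compare 4 vs 2: take 2 from right. Merged: [2]
Compare 4 vs 7: take 4 from left. Merged: [2, 4]
Compare 5 vs 7: take 5 from left. Merged: [2, 4, 5]
Compare 9 vs 7: take 7 from right. Merged: [2, 4, 5, 7]
Compare 9 vs 21: take 9 from left. Merged: [2, 4, 5, 7, 9]
Compare 21 vs 21: take 21 from left. Merged: [2, 4, 5, 7, 9, 21]
Append remaining from right: [21, 23]. Merged: [2, 4, 5, 7, 9, 21, 21, 23]

Final merged array: [2, 4, 5, 7, 9, 21, 21, 23]
Total comparisons: 6

The merged array is [2, 4, 5, 7, 9, 21, 21, 23], requiring 6 comparisons. The merge step runs in O(n) time where n is the total number of elements.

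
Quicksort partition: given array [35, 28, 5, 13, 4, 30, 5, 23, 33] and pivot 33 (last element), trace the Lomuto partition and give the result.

Lomuto partition with pivot = 33:

Initial array: [35, 28, 5, 13, 4, 30, 5, 23, 33]

arr[0]=35 > 33: no swap
arr[1]=28 <= 33: swap with position 0, array becomes [28, 35, 5, 13, 4, 30, 5, 23, 33]
arr[2]=5 <= 33: swap with position 1, array becomes [28, 5, 35, 13, 4, 30, 5, 23, 33]
arr[3]=13 <= 33: swap with position 2, array becomes [28, 5, 13, 35, 4, 30, 5, 23, 33]
arr[4]=4 <= 33: swap with position 3, array becomes [28, 5, 13, 4, 35, 30, 5, 23, 33]
arr[5]=30 <= 33: swap with position 4, array becomes [28, 5, 13, 4, 30, 35, 5, 23, 33]
arr[6]=5 <= 33: swap with position 5, array becomes [28, 5, 13, 4, 30, 5, 35, 23, 33]
arr[7]=23 <= 33: swap with position 6, array becomes [28, 5, 13, 4, 30, 5, 23, 35, 33]

Place pivot at position 7: [28, 5, 13, 4, 30, 5, 23, 33, 35]
Pivot position: 7

After partitioning with pivot 33, the array becomes [28, 5, 13, 4, 30, 5, 23, 33, 35]. The pivot is placed at index 7. All elements to the left of the pivot are <= 33, and all elements to the right are > 33.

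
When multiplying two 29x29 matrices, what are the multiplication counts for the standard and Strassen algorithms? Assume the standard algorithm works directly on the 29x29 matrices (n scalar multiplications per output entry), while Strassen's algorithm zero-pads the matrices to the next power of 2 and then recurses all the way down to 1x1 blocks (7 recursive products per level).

Matrix multiplication for 29x29 matrices:

Strassen's algorithm requires power-of-2 dimensions. Pad 29x29 to 32x32 (next power of 2).

Standard algorithm: 29^3 = 24389 multiplications
Strassen's algorithm: 7^(log2(32)) = 7^5 = 16807 multiplications
Savings: 24389 - 16807 = 7582 multiplications

Standard: 24389 multiplications (29^3). Strassen: 16807 multiplications (7^5, after padding to 32x32). Strassen reduces 8 recursive multiplications to 7 at each level.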